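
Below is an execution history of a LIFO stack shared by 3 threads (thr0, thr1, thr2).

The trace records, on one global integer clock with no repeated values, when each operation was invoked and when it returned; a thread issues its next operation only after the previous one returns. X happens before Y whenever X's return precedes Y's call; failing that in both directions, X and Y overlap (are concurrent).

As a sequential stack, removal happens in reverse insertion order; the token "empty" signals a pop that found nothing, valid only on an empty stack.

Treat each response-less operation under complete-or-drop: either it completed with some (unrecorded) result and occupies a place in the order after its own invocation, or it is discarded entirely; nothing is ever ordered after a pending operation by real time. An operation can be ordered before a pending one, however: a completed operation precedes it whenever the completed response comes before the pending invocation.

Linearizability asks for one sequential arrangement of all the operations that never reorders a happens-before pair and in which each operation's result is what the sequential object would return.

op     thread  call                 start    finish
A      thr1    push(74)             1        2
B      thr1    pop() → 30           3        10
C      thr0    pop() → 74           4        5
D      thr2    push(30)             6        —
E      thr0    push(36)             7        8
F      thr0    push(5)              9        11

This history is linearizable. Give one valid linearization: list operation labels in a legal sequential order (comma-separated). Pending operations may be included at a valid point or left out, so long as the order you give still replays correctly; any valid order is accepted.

A, C, D, B, E, F

1. A push(74), leaving stack <74>
2. C pop() → 74, leaving stack <>
3. D push(30) (pending, included), leaving stack <30>
4. B pop() → 30, leaving stack <>
5. E push(36), leaving stack <36>
6. F push(5), leaving stack <36,5>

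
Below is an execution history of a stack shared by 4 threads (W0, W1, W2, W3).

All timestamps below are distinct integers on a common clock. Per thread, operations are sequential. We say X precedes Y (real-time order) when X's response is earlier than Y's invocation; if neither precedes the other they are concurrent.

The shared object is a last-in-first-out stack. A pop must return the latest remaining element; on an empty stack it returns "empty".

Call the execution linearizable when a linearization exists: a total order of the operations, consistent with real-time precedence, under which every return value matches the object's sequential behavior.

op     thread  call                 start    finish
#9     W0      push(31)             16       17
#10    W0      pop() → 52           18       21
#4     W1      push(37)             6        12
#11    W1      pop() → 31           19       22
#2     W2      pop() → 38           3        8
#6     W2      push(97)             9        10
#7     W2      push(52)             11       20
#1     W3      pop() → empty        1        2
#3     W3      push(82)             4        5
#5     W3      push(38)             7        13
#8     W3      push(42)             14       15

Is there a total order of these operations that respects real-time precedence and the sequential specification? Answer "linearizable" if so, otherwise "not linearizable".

witness order: #1, #3, #4, #5, #2, #6, #8, #7, #9, #11, #10
after step 1 (#1 pop() → empty): stack <>
after step 2 (#3 push(82)): stack <82>
after step 3 (#4 push(37)): stack <82,37>
after step 4 (#5 push(38)): stack <82,37,38>
after step 5 (#2 pop() → 38): stack <82,37>
after step 6 (#6 push(97)): stack <82,37,97>
after step 7 (#8 push(42)): stack <82,37,97,42>
after step 8 (#7 push(52)): stack <82,37,97,42,52>
after step 9 (#9 push(31)): stack <82,37,97,42,52,31>
after step 10 (#11 pop() → 31): stack <82,37,97,42,52>
after step 11 (#10 pop() → 52): stack <82,37,97,42>

linearizable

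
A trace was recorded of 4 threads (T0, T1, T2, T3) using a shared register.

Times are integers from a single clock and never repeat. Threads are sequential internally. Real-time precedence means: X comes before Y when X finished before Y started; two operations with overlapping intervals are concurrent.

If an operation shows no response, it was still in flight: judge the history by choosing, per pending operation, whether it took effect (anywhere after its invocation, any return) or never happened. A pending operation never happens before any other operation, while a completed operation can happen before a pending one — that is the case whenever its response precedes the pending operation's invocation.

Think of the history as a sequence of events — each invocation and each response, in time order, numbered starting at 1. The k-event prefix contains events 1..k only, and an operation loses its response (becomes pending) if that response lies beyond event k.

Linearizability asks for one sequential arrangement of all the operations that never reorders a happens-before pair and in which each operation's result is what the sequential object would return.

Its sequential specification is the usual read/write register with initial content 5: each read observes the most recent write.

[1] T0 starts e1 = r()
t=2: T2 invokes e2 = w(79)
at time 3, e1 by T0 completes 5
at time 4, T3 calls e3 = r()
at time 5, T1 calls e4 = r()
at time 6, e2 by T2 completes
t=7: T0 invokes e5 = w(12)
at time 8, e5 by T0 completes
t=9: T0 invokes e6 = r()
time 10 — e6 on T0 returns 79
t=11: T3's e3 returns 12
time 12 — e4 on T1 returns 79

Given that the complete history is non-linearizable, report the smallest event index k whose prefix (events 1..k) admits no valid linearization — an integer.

events 1..9 are still linearizable — one witness is e1, e2, e3, e4, e5:
after step 1 (e1 r() → 5): value 5
after step 2 (e2 w(79)): value 79
after step 3 (e3 r() (pending, included)): value 79
after step 4 (e4 r() (pending, included)): value 79
after step 5 (e5 w(12)): value 12
with event 10 included (e6 responding at time 10), all real-time-consistent orders fail
completion choices over the 2 pending operations (e3, e4) were checked; none helps
sample order e1, e2, e5, e6 (pending dropped) stalls at step 4 — e6 r() → 79 has no legal effect
sample order e2, e1, e5, e6 (pending dropped) stalls at step 2 — e1 r() → 5 has no legal effect

10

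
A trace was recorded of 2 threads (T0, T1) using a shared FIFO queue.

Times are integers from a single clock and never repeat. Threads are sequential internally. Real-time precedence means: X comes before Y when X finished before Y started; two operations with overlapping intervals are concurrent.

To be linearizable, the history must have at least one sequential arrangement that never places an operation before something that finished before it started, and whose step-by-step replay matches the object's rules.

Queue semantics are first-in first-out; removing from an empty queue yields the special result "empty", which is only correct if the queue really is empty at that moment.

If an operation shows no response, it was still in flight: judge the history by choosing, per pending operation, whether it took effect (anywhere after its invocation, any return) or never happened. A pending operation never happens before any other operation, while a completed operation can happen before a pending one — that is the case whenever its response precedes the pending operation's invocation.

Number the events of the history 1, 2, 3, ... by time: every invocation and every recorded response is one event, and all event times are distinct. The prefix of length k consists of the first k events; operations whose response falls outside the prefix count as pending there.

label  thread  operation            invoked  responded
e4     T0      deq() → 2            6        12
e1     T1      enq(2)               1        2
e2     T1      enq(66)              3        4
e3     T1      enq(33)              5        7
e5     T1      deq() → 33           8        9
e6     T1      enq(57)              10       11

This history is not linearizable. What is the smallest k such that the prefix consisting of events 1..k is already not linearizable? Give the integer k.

9

events 1..8 are linearizable; a witness order is e1, e2, e3:
after step 1 (e1 enq(2)): queue <2>
after step 2 (e2 enq(66)): queue <2,66>
after step 3 (e3 enq(33)): queue <2,66,33>
adding event 9 (e5 responds at 9) leaves no legal real-time order
include/drop combinations of the 1 pending operation (e4) were all tried; none helps
for example e1, e2, e3, e5 (pending dropped) fails at step 4: e5 deq() → 33 is not legal there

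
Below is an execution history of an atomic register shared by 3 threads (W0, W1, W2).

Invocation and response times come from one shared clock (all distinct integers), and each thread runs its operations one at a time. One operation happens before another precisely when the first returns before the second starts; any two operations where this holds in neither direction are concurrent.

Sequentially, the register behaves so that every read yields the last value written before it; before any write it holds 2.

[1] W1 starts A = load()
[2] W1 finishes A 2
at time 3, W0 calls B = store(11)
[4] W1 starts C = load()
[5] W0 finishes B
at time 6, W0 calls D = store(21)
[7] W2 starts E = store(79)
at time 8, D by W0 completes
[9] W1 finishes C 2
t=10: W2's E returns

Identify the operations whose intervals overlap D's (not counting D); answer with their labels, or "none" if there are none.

D spans [6,8]: anything still running between times 6 and 8 counts as concurrent
A [1,2]: before
B [3,5]: before
C [4,9]: concurrent
E [7,10]: concurrent

C, E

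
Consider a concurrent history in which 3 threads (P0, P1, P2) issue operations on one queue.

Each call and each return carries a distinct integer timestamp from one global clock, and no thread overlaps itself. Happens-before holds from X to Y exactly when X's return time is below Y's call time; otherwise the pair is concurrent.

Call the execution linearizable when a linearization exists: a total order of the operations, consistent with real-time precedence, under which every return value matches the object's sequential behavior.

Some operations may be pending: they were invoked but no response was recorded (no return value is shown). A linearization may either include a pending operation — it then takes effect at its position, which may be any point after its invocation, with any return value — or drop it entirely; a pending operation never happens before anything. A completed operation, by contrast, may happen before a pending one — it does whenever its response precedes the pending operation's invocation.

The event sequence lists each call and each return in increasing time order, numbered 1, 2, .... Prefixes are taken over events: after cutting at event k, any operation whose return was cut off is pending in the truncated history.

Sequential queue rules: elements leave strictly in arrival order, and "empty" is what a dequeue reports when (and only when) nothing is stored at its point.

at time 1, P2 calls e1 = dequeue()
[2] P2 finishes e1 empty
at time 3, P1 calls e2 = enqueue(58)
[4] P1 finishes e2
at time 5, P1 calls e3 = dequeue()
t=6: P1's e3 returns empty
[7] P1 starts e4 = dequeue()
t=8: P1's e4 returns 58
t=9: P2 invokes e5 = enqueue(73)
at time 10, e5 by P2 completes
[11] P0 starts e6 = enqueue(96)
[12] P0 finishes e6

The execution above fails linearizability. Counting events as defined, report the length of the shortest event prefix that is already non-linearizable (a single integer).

a valid linearization of events 1..5 exists, for instance e1, e2:
1. e1 dequeue() → empty, leaving queue <>
2. e2 enqueue(58), leaving queue <58>
adding event 6 (e3 responds at 6) leaves no legal real-time order
e.g. e1, e2, e3: illegal at step 3, since e3 dequeue() → empty cannot apply there

6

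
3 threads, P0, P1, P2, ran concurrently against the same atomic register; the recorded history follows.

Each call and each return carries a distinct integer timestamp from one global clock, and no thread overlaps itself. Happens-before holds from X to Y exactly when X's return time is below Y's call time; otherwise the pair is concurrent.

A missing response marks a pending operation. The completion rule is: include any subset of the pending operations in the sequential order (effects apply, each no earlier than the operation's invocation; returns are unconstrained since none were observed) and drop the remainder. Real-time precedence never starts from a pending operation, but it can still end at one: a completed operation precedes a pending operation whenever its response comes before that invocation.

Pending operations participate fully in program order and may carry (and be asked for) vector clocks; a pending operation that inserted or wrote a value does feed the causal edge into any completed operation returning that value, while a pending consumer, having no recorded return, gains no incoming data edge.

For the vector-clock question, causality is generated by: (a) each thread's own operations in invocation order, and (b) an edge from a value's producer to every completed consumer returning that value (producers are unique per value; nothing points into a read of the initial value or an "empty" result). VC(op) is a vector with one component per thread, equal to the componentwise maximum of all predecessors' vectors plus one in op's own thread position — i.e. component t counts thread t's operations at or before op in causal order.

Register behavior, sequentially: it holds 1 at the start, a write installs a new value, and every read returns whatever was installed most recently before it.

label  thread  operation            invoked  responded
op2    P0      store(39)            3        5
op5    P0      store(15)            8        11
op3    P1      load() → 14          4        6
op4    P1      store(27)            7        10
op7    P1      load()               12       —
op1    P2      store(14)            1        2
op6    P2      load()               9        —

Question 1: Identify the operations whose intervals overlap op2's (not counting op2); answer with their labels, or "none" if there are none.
op3

op2 spans [3,5]; an op avoiding the whole window 3..5 is ordered, any other is concurrent
op1 [1,2]: before
op3 [4,6]: concurrent
op4 [7,10]: after
op5 [8,11]: after
op6 [9,…): after
op7 [12,…): after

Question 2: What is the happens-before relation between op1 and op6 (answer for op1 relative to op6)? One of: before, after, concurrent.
before

op1 spans [1,2], op6 spans [9,…)
resp(op1)=2 < inv(op6)=9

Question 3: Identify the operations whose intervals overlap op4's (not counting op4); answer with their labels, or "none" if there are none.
op5, op6

overlap test against op4 [7,10]: concurrent iff the interval meets 7..10
op1 [1,2]: before
op2 [3,5]: before
op3 [4,6]: before
op5 [8,11]: concurrent
op6 [9,…): concurrent
op7 [12,…): after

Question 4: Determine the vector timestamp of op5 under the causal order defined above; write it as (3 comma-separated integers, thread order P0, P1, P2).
(2, 0, 0)

op1 (invocation 1): nothing precedes it; P2's component alone gives (0, 0, 1)
op2 (invocation 3): nothing precedes it; P0's component alone gives (1, 0, 0)
op6, invoked 9, takes VC(op1)=(0, 0, 1) under max, adds 1 for P2 → (0, 0, 2)
op3, invoked 4, takes VC(op1)=(0, 0, 1) under max, adds 1 for P1 → (0, 1, 1)
op5, invoked 8, takes VC(op2)=(1, 0, 0) under max, adds 1 for P0 → (2, 0, 0)
op4, invoked 7, takes VC(op3)=(0, 1, 1) under max, adds 1 for P1 → (0, 2, 1)
op7, invoked 12, takes VC(op4)=(0, 2, 1) under max, adds 1 for P1 → (0, 3, 1)
target: VC(op5) = (2, 0, 0)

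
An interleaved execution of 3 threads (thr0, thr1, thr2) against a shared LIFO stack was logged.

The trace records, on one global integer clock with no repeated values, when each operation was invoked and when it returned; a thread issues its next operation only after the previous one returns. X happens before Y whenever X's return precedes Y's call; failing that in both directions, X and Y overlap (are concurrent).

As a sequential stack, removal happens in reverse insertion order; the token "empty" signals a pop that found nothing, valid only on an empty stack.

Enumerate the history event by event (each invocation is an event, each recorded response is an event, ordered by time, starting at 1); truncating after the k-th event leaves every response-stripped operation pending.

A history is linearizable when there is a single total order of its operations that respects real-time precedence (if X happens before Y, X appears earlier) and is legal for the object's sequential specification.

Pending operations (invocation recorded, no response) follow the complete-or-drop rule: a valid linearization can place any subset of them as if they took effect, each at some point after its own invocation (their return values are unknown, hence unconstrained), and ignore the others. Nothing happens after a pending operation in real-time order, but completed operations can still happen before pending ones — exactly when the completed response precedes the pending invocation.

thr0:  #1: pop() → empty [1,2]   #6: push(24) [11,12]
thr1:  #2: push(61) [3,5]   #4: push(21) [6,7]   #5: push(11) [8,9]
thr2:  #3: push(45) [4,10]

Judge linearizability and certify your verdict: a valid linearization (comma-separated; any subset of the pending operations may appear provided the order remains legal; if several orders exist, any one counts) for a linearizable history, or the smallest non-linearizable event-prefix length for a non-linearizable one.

linearizable — witness: #1, #2, #3, #4, #5, #6

1. #1 pop() → empty, leaving stack <>
2. #2 push(61), leaving stack <61>
3. #3 push(45), leaving stack <61,45>
4. #4 push(21), leaving stack <61,45,21>
5. #5 push(11), leaving stack <61,45,21,11>
6. #6 push(24), leaving stack <61,45,21,11,24>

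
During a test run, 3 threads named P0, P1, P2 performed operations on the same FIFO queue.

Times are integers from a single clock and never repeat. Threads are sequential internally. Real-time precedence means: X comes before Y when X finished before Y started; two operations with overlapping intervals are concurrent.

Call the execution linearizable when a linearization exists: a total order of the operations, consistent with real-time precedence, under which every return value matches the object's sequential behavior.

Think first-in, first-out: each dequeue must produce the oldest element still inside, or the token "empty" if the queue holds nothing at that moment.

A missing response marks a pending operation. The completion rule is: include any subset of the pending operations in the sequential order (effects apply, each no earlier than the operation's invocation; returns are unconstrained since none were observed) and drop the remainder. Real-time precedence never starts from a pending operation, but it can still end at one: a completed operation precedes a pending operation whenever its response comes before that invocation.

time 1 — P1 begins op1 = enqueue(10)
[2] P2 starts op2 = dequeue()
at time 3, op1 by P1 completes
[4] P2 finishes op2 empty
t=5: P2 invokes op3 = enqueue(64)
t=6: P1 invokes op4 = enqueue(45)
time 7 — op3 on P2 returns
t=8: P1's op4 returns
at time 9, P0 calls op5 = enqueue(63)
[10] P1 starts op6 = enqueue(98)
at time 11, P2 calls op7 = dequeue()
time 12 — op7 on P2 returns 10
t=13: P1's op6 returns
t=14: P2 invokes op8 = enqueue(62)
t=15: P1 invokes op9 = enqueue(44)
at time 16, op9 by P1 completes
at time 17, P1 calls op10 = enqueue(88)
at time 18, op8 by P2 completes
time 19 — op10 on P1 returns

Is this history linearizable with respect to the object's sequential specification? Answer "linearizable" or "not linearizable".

witness order: op2, op1, op3, op4, op5, op6, op7, op8, op9, op10
1. op2 dequeue() → empty, leaving queue <>
2. op1 enqueue(10), leaving queue <10>
3. op3 enqueue(64), leaving queue <10,64>
4. op4 enqueue(45), leaving queue <10,64,45>
5. op5 enqueue(63) (pending, included), leaving queue <10,64,45,63>
6. op6 enqueue(98), leaving queue <10,64,45,63,98>
7. op7 dequeue() → 10, leaving queue <64,45,63,98>
8. op8 enqueue(62), leaving queue <64,45,63,98,62>
9. op9 enqueue(44), leaving queue <64,45,63,98,62,44>
10. op10 enqueue(88), leaving queue <64,45,63,98,62,44,88>

linearizable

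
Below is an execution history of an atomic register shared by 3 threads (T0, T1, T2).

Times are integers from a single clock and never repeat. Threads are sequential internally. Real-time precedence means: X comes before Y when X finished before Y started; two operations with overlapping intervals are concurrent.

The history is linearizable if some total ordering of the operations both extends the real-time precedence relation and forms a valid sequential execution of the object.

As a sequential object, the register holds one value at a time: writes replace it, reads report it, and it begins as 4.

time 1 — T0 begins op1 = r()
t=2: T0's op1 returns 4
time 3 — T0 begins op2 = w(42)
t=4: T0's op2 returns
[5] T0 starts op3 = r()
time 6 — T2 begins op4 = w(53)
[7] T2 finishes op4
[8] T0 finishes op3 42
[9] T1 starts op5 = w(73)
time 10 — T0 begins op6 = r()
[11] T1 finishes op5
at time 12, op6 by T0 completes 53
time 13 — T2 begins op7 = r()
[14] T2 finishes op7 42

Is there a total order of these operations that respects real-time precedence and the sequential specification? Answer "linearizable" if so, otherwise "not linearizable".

not linearizable

prefix check: 1..13 passes, 1..14 fails once op7's time-14 response joins
no legal order exists: 4 real-time-consistent candidates over 7 completed atomic register operations, all rejected
take op1, op2, op3, op4, op5, op6, op7: step 6 already fails, because op6 r() → 53 cannot occur there
take op1, op2, op3, op4, op6, op5, op7: step 7 already fails, because op7 r() → 42 cannot occur there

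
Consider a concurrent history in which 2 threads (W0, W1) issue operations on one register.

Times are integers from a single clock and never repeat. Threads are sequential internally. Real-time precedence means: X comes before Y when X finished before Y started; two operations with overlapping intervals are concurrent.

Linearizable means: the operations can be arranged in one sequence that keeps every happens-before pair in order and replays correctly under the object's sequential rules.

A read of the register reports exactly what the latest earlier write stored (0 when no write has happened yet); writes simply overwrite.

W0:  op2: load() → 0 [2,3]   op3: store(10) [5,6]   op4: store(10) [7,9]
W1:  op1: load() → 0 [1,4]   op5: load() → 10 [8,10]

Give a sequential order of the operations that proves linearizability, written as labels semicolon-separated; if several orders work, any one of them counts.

after step 1 (op1 load() → 0): value 0
after step 2 (op2 load() → 0): value 0
after step 3 (op3 store(10)): value 10
after step 4 (op4 store(10)): value 10
after step 5 (op5 load() → 10): value 10

op1; op2; op3; op4; op5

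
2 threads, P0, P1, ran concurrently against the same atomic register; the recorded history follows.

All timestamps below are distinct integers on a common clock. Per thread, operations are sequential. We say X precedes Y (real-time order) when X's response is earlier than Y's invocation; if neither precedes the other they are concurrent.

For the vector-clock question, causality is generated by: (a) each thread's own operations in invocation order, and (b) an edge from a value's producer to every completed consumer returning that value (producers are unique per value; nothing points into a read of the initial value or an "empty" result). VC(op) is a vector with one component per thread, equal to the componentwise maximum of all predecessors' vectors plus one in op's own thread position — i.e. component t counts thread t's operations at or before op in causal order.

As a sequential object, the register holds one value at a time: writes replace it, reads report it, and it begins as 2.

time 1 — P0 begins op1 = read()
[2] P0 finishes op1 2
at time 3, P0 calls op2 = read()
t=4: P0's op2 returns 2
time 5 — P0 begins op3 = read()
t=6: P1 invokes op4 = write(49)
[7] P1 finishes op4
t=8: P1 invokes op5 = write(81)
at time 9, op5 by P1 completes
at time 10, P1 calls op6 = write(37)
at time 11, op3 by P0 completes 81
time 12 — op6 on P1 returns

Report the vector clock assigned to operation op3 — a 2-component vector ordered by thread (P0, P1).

(3, 2)

VC(op4, invoked at 6): no causal predecessors; +1 on P1 → (0, 1)
VC(op1, invoked at 1): no causal predecessors; +1 on P0 → (1, 0)
op5 (invocation 8): componentwise max over VC(op4)=(0, 1), +1 at P1, giving (0, 2)
op2 (invocation 3): componentwise max over VC(op1)=(1, 0), +1 at P0, giving (2, 0)
op6 (invocation 10): componentwise max over VC(op5)=(0, 2), +1 at P1, giving (0, 3)
op3 (invocation 5): componentwise max over VC(op2)=(2, 0), VC(op5)=(0, 2), +1 at P0, giving (3, 2)
target: VC(op3) = (3, 2)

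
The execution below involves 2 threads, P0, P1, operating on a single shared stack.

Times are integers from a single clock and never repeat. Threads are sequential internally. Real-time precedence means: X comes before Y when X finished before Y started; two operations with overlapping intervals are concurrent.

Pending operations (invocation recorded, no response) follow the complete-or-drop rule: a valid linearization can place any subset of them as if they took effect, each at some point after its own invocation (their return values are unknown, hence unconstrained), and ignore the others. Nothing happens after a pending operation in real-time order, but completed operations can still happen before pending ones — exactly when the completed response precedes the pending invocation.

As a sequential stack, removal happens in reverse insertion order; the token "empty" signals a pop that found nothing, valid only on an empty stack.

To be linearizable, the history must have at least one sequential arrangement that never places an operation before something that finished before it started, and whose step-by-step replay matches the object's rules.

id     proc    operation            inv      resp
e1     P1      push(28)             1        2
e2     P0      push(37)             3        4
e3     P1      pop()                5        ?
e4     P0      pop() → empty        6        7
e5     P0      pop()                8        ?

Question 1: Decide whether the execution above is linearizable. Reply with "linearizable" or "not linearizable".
prefix check: 1..6 passes, 1..7 fails once e4's time-7 response joins
one real-time candidate order over the 3 completed operations — the stack replay rejects it
no completion choice of the 1 pending operation (e3) rescues it — every subset was tried
e.g. e1, e2, e4 (pending dropped): illegal at step 3, since e4 pop() → empty cannot apply there

not linearizable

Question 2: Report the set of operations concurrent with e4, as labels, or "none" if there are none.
Answer: e3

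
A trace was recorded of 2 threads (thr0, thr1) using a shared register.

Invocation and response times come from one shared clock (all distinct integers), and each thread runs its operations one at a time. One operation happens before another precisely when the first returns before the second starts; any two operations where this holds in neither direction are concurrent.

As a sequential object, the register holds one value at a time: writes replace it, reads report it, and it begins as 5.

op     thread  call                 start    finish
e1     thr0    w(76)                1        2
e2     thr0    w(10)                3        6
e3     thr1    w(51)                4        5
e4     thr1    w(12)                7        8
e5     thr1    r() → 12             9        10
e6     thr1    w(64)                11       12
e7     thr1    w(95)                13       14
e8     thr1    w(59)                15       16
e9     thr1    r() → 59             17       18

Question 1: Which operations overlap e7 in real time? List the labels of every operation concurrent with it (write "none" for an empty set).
Answer: none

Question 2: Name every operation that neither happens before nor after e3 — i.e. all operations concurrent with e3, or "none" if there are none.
Answer: e2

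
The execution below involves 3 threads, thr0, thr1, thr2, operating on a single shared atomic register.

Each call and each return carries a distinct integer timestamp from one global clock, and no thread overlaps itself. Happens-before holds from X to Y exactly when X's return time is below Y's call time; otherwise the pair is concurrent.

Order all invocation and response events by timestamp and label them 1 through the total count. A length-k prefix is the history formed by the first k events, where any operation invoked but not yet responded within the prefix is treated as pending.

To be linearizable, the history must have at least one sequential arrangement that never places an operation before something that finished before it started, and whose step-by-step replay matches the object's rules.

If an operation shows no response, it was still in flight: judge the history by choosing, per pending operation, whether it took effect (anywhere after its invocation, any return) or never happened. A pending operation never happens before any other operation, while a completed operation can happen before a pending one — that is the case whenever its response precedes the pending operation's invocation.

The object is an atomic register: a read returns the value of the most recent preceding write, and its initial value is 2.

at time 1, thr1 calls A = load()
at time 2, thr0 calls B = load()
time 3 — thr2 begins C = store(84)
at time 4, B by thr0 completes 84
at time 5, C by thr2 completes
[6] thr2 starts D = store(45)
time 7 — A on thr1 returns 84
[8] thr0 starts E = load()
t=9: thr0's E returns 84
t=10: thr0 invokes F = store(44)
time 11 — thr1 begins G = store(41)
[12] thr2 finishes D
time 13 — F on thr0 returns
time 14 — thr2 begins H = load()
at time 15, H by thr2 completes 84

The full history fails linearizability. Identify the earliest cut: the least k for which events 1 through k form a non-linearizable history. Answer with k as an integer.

events 1..14 are linearizable, e.g. via C, A, B, E, D, F:
after step 1 (C store(84)): value 84
after step 2 (A load() → 84): value 84
after step 3 (B load() → 84): value 84
after step 4 (E load() → 84): value 84
after step 5 (D store(45)): value 45
after step 6 (F store(44)): value 44
with event 15 included (H responding at time 15), all real-time-consistent orders fail
no escape via the 1 pending operation (G): every completion choice fails
take A, B, C, D, E, F, H (pending dropped): step 1 already fails, because A load() → 84 cannot occur there
take A, B, C, E, D, F, H (pending dropped): step 1 already fails, because A load() → 84 cannot occur there

15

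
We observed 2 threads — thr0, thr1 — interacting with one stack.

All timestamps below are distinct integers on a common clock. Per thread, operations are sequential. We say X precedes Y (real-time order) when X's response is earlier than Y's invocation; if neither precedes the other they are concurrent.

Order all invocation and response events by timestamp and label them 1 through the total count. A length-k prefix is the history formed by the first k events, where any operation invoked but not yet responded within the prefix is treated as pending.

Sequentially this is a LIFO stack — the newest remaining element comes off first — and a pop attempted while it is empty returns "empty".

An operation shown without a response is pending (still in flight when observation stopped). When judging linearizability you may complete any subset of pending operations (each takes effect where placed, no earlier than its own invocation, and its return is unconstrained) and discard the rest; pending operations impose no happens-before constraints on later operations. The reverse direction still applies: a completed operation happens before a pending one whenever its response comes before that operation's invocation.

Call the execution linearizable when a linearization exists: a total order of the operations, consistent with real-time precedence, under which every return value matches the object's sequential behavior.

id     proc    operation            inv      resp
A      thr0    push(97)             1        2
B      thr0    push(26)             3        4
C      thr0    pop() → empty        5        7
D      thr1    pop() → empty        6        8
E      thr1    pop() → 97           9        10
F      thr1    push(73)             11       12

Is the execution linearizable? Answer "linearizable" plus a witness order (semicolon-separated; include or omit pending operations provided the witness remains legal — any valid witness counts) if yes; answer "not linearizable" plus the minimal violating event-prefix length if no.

not linearizable — minimal violating prefix: 7 events

cut after 6 events: linearizable; cut after 7 events (C responds, time 7): not linearizable
exactly one order of the 3 completed ops respects real time; the stack replay fails
including or dropping the 1 pending operation (D) in any combination fails
sample order A, B, C (pending dropped) stalls at step 3 — C pop() → empty has no legal effect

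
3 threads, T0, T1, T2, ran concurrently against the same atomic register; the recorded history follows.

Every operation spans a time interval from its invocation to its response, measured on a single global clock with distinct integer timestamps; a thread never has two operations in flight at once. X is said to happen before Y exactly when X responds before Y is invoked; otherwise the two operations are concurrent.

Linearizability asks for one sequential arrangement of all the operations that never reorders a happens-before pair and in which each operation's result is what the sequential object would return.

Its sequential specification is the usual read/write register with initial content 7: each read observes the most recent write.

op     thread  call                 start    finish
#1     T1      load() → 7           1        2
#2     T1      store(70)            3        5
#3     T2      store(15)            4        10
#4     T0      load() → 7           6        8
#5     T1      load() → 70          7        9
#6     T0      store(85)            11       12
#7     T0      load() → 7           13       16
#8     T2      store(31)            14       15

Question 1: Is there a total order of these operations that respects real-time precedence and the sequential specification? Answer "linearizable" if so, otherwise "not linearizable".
already the first 8 events (up to #4's response at time 8) admit no linearization; the first 7 still do
the sole real-time-consistent order of 3 completed operations fails the atomic register replay
no completion choice of the 2 pending operations (#3, #5) rescues it — every subset was tried
take #1, #2, #4 (pending dropped): step 3 already fails, because #4 load() → 7 cannot occur there

not linearizable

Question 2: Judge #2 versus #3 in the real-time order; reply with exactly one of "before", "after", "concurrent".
#2 spans [3,5], #3 spans [4,10]
the intervals overlap in both directions

concurrent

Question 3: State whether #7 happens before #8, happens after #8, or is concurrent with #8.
#7 spans [13,16], #8 spans [14,15]
the intervals overlap in both directions

concurrent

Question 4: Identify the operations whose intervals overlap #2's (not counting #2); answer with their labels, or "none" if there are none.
#2 spans [3,5]; an op avoiding the whole window 3..5 is ordered, any other is concurrent
#1 [1,2]: before
#3 [4,10]: concurrent
#4 [6,8]: after
#5 [7,9]: after
#6 [11,12]: after
#7 [13,16]: after
#8 [14,15]: after

#3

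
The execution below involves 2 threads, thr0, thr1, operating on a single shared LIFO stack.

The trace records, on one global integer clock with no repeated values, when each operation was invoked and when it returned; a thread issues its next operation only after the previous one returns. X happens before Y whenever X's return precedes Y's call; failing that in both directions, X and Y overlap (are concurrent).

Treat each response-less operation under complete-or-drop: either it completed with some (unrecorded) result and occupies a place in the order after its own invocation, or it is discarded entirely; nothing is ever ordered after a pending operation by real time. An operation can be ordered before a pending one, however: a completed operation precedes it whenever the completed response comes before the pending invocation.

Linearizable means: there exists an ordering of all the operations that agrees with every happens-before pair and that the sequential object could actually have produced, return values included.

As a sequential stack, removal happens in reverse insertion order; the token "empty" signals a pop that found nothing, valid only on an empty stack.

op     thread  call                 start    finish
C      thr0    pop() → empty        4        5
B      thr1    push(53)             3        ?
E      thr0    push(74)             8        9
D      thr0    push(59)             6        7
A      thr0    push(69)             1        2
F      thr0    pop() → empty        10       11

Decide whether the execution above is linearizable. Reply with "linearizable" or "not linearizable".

not linearizable

prefix check: 1..4 passes, 1..5 fails once C's time-5 response joins
the sole real-time-consistent order of 2 completed operations fails the LIFO stack replay
every completion of the 1 pending operation (B) was checked; none linearizes
sample order A, C (pending dropped) stalls at step 2 — C pop() → empty has no legal effect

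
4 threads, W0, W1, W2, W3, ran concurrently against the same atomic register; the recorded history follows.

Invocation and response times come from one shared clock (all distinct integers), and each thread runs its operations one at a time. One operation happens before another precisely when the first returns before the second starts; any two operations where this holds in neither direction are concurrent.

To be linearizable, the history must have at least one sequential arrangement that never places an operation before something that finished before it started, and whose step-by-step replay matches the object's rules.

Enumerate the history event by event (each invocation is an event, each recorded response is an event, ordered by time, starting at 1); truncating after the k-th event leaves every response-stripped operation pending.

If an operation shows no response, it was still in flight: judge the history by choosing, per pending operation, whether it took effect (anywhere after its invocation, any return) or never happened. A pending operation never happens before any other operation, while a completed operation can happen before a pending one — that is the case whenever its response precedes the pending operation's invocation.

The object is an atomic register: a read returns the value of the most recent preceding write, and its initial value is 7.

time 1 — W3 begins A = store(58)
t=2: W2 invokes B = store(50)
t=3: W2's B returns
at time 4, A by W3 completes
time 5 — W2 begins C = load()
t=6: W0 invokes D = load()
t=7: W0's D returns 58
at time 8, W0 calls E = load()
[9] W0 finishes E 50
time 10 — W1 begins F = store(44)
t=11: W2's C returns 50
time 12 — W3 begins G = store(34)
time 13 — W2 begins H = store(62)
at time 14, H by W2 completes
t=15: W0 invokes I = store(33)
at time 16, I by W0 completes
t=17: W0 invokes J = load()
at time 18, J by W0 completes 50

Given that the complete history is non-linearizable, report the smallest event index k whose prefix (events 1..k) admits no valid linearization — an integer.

9

events 1..8 are linearizable; a witness order is B, A, C, D:
1. B store(50), leaving value 50
2. A store(58), leaving value 58
3. C load() (pending, included), leaving value 58
4. D load() → 58, leaving value 58
adding event 9 (E responds at 9) leaves no legal real-time order
every completion of the 1 pending operation (C) was checked; none linearizes
for example A, B, D, E (pending dropped) fails at step 3: D load() → 58 is not legal there
for example B, A, D, E (pending dropped) fails at step 4: E load() → 50 is not legal there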